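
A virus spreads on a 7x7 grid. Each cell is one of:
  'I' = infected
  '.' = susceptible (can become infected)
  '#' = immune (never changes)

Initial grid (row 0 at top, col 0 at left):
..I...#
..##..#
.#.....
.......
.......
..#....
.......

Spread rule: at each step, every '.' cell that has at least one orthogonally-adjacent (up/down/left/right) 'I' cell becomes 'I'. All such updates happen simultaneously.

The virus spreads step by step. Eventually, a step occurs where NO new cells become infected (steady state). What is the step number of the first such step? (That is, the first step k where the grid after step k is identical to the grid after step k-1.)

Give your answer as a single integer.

Answer: 11

Derivation:
Step 0 (initial): 1 infected
Step 1: +2 new -> 3 infected
Step 2: +3 new -> 6 infected
Step 3: +3 new -> 9 infected
Step 4: +3 new -> 12 infected
Step 5: +4 new -> 16 infected
Step 6: +7 new -> 23 infected
Step 7: +7 new -> 30 infected
Step 8: +7 new -> 37 infected
Step 9: +4 new -> 41 infected
Step 10: +2 new -> 43 infected
Step 11: +0 new -> 43 infected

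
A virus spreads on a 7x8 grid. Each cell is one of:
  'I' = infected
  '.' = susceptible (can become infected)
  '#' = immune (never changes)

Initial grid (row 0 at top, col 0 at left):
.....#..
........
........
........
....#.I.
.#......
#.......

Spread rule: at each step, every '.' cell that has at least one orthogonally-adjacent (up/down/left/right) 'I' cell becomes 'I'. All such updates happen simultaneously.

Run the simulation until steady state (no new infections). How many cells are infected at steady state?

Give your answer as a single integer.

Step 0 (initial): 1 infected
Step 1: +4 new -> 5 infected
Step 2: +6 new -> 11 infected
Step 3: +7 new -> 18 infected
Step 4: +7 new -> 25 infected
Step 5: +7 new -> 32 infected
Step 6: +6 new -> 38 infected
Step 7: +6 new -> 44 infected
Step 8: +4 new -> 48 infected
Step 9: +3 new -> 51 infected
Step 10: +1 new -> 52 infected
Step 11: +0 new -> 52 infected

Answer: 52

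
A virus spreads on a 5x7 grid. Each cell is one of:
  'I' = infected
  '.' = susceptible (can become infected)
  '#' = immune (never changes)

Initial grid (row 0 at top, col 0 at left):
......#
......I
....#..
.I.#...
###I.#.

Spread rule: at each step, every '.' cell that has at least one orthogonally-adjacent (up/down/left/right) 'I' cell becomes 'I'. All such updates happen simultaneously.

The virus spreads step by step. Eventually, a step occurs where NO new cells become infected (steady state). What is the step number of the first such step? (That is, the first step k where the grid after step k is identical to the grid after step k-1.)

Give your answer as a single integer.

Step 0 (initial): 3 infected
Step 1: +6 new -> 9 infected
Step 2: +8 new -> 17 infected
Step 3: +8 new -> 25 infected
Step 4: +3 new -> 28 infected
Step 5: +0 new -> 28 infected

Answer: 5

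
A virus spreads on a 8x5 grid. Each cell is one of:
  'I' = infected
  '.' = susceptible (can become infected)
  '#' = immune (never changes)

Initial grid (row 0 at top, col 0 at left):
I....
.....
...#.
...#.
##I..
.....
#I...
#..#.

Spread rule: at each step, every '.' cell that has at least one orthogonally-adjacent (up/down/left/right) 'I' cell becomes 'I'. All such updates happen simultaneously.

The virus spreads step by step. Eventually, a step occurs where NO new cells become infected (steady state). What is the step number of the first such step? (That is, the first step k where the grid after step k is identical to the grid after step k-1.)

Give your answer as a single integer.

Step 0 (initial): 3 infected
Step 1: +8 new -> 11 infected
Step 2: +10 new -> 21 infected
Step 3: +7 new -> 28 infected
Step 4: +4 new -> 32 infected
Step 5: +1 new -> 33 infected
Step 6: +0 new -> 33 infected

Answer: 6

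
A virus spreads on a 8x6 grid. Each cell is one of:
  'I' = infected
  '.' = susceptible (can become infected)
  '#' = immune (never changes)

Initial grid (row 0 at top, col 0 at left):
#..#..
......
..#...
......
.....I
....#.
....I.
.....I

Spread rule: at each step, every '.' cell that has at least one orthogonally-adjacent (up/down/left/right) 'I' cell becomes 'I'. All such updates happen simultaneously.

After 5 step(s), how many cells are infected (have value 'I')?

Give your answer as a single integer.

Step 0 (initial): 3 infected
Step 1: +6 new -> 9 infected
Step 2: +6 new -> 15 infected
Step 3: +7 new -> 22 infected
Step 4: +8 new -> 30 infected
Step 5: +6 new -> 36 infected

Answer: 36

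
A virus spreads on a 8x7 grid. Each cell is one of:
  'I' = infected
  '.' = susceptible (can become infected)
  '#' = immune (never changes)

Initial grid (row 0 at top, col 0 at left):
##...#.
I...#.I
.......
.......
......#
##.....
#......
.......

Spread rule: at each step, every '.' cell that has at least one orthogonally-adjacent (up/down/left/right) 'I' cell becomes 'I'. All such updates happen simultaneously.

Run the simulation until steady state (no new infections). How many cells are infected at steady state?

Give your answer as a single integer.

Answer: 48

Derivation:
Step 0 (initial): 2 infected
Step 1: +5 new -> 7 infected
Step 2: +5 new -> 12 infected
Step 3: +7 new -> 19 infected
Step 4: +6 new -> 25 infected
Step 5: +5 new -> 30 infected
Step 6: +5 new -> 35 infected
Step 7: +5 new -> 40 infected
Step 8: +5 new -> 45 infected
Step 9: +2 new -> 47 infected
Step 10: +1 new -> 48 infected
Step 11: +0 new -> 48 infected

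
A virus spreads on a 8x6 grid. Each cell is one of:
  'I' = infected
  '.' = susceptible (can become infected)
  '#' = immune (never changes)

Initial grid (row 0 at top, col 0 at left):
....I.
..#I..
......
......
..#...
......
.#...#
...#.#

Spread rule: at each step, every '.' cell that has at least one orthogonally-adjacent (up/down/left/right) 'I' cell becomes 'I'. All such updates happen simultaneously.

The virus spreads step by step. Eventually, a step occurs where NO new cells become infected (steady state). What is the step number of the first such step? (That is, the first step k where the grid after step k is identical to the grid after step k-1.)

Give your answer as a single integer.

Answer: 10

Derivation:
Step 0 (initial): 2 infected
Step 1: +4 new -> 6 infected
Step 2: +5 new -> 11 infected
Step 3: +6 new -> 17 infected
Step 4: +7 new -> 24 infected
Step 5: +7 new -> 31 infected
Step 6: +5 new -> 36 infected
Step 7: +3 new -> 39 infected
Step 8: +2 new -> 41 infected
Step 9: +1 new -> 42 infected
Step 10: +0 new -> 42 infected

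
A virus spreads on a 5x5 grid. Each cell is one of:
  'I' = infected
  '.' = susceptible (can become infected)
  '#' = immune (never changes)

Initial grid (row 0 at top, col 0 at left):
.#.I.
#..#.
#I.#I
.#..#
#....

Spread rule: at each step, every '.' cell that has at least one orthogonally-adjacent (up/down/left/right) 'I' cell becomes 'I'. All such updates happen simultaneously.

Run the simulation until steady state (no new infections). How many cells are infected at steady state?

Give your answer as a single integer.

Step 0 (initial): 3 infected
Step 1: +5 new -> 8 infected
Step 2: +2 new -> 10 infected
Step 3: +2 new -> 12 infected
Step 4: +2 new -> 14 infected
Step 5: +1 new -> 15 infected
Step 6: +0 new -> 15 infected

Answer: 15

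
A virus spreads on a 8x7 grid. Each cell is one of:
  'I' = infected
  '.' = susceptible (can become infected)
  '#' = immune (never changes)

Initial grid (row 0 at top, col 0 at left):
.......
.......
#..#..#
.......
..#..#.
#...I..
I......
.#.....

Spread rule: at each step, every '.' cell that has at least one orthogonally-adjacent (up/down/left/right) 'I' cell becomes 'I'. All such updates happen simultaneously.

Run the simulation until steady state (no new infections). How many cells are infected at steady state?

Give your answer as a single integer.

Answer: 49

Derivation:
Step 0 (initial): 2 infected
Step 1: +6 new -> 8 infected
Step 2: +9 new -> 17 infected
Step 3: +9 new -> 26 infected
Step 4: +7 new -> 33 infected
Step 5: +6 new -> 39 infected
Step 6: +5 new -> 44 infected
Step 7: +4 new -> 48 infected
Step 8: +1 new -> 49 infected
Step 9: +0 new -> 49 infected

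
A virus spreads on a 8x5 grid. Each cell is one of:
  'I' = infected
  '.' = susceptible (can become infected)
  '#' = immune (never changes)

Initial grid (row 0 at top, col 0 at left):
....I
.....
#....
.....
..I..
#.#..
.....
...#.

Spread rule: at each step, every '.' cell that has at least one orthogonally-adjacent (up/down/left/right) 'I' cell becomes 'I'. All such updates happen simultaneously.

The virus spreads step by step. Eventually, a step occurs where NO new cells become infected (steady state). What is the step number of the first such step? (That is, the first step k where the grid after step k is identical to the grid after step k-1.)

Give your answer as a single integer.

Step 0 (initial): 2 infected
Step 1: +5 new -> 7 infected
Step 2: +10 new -> 17 infected
Step 3: +9 new -> 26 infected
Step 4: +6 new -> 32 infected
Step 5: +4 new -> 36 infected
Step 6: +0 new -> 36 infected

Answer: 6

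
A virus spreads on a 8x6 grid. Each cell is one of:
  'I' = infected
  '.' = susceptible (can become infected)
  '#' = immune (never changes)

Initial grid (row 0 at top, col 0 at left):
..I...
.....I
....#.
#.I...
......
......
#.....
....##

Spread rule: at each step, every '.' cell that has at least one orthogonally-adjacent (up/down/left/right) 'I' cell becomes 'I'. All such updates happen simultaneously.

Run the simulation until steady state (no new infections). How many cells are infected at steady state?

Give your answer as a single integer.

Step 0 (initial): 3 infected
Step 1: +10 new -> 13 infected
Step 2: +11 new -> 24 infected
Step 3: +8 new -> 32 infected
Step 4: +6 new -> 38 infected
Step 5: +4 new -> 42 infected
Step 6: +1 new -> 43 infected
Step 7: +0 new -> 43 infected

Answer: 43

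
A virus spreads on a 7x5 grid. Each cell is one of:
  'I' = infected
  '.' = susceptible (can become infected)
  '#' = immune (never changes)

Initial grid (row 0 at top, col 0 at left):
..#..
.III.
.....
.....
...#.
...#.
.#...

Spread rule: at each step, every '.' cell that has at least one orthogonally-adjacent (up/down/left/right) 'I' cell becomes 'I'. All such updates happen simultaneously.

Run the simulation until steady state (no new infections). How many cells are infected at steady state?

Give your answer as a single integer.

Step 0 (initial): 3 infected
Step 1: +7 new -> 10 infected
Step 2: +7 new -> 17 infected
Step 3: +4 new -> 21 infected
Step 4: +4 new -> 25 infected
Step 5: +3 new -> 28 infected
Step 6: +3 new -> 31 infected
Step 7: +0 new -> 31 infected

Answer: 31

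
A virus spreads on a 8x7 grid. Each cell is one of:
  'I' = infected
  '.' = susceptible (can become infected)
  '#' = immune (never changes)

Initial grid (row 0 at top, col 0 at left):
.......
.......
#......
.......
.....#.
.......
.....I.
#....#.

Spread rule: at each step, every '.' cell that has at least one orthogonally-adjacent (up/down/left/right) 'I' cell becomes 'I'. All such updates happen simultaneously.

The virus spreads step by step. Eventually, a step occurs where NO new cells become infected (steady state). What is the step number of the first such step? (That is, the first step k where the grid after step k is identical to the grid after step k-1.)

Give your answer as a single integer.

Step 0 (initial): 1 infected
Step 1: +3 new -> 4 infected
Step 2: +5 new -> 9 infected
Step 3: +5 new -> 14 infected
Step 4: +6 new -> 20 infected
Step 5: +8 new -> 28 infected
Step 6: +7 new -> 35 infected
Step 7: +7 new -> 42 infected
Step 8: +5 new -> 47 infected
Step 9: +2 new -> 49 infected
Step 10: +2 new -> 51 infected
Step 11: +1 new -> 52 infected
Step 12: +0 new -> 52 infected

Answer: 12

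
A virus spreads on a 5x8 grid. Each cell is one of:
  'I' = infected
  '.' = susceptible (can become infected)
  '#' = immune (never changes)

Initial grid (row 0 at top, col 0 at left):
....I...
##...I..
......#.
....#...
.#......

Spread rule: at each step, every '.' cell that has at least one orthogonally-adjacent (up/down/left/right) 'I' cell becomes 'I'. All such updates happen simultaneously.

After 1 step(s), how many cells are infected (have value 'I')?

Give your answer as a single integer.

Step 0 (initial): 2 infected
Step 1: +5 new -> 7 infected

Answer: 7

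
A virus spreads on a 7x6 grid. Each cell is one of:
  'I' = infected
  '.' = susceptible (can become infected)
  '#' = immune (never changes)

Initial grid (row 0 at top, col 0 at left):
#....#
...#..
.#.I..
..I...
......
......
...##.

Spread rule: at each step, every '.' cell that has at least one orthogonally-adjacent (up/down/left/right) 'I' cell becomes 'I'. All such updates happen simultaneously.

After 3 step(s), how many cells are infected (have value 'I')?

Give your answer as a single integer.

Step 0 (initial): 2 infected
Step 1: +5 new -> 7 infected
Step 2: +8 new -> 15 infected
Step 3: +11 new -> 26 infected

Answer: 26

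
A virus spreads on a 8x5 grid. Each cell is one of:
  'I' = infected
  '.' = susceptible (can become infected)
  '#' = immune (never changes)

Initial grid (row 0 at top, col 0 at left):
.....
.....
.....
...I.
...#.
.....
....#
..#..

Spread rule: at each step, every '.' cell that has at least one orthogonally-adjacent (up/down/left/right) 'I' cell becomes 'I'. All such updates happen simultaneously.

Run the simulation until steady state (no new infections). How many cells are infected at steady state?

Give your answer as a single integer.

Step 0 (initial): 1 infected
Step 1: +3 new -> 4 infected
Step 2: +6 new -> 10 infected
Step 3: +8 new -> 18 infected
Step 4: +8 new -> 26 infected
Step 5: +5 new -> 31 infected
Step 6: +4 new -> 35 infected
Step 7: +2 new -> 37 infected
Step 8: +0 new -> 37 infected

Answer: 37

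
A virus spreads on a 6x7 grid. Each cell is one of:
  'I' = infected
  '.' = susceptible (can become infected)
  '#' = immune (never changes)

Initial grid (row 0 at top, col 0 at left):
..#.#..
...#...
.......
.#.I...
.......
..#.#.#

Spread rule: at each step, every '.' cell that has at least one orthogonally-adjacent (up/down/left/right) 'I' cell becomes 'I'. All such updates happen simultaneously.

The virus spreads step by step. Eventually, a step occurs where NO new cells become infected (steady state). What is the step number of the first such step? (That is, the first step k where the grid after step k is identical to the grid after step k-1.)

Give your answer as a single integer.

Answer: 7

Derivation:
Step 0 (initial): 1 infected
Step 1: +4 new -> 5 infected
Step 2: +6 new -> 11 infected
Step 3: +7 new -> 18 infected
Step 4: +8 new -> 26 infected
Step 5: +6 new -> 32 infected
Step 6: +2 new -> 34 infected
Step 7: +0 new -> 34 infected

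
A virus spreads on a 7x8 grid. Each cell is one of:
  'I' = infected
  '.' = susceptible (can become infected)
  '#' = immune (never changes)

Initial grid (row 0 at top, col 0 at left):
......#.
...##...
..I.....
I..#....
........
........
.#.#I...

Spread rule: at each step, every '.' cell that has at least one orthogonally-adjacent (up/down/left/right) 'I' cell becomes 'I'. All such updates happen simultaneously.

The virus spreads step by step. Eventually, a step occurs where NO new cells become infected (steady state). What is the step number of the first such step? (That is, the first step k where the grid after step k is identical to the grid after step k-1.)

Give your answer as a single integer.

Step 0 (initial): 3 infected
Step 1: +9 new -> 12 infected
Step 2: +11 new -> 23 infected
Step 3: +12 new -> 35 infected
Step 4: +7 new -> 42 infected
Step 5: +5 new -> 47 infected
Step 6: +2 new -> 49 infected
Step 7: +1 new -> 50 infected
Step 8: +0 new -> 50 infected

Answer: 8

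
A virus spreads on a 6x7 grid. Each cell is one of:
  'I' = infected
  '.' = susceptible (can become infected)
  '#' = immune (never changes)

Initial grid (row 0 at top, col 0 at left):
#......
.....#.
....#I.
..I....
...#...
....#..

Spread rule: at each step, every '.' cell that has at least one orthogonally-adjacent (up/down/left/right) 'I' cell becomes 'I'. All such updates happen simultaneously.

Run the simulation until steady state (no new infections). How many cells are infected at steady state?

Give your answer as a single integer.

Answer: 37

Derivation:
Step 0 (initial): 2 infected
Step 1: +6 new -> 8 infected
Step 2: +10 new -> 18 infected
Step 3: +11 new -> 29 infected
Step 4: +7 new -> 36 infected
Step 5: +1 new -> 37 infected
Step 6: +0 new -> 37 infected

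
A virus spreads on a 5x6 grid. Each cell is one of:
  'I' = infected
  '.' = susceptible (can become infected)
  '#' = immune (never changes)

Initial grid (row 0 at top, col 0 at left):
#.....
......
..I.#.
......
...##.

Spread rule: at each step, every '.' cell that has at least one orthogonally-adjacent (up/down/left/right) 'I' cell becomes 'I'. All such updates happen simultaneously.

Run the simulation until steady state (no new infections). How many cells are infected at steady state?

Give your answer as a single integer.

Step 0 (initial): 1 infected
Step 1: +4 new -> 5 infected
Step 2: +7 new -> 12 infected
Step 3: +7 new -> 19 infected
Step 4: +4 new -> 23 infected
Step 5: +3 new -> 26 infected
Step 6: +0 new -> 26 infected

Answer: 26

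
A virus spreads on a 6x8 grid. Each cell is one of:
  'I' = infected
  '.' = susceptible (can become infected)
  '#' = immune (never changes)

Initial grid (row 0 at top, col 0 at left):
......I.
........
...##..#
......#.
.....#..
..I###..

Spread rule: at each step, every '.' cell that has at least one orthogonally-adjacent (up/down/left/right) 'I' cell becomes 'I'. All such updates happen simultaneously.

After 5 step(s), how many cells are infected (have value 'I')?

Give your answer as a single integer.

Answer: 33

Derivation:
Step 0 (initial): 2 infected
Step 1: +5 new -> 7 infected
Step 2: +8 new -> 15 infected
Step 3: +8 new -> 23 infected
Step 4: +7 new -> 30 infected
Step 5: +3 new -> 33 infected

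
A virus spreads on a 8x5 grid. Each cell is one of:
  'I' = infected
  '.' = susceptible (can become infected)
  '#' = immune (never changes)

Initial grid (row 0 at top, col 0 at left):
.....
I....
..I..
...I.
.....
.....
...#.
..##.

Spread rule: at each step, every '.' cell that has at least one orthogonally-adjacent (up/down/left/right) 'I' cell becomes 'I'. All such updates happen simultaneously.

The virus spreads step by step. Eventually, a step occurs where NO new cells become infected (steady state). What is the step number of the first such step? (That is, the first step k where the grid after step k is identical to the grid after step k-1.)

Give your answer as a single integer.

Step 0 (initial): 3 infected
Step 1: +9 new -> 12 infected
Step 2: +9 new -> 21 infected
Step 3: +6 new -> 27 infected
Step 4: +5 new -> 32 infected
Step 5: +3 new -> 35 infected
Step 6: +2 new -> 37 infected
Step 7: +0 new -> 37 infected

Answer: 7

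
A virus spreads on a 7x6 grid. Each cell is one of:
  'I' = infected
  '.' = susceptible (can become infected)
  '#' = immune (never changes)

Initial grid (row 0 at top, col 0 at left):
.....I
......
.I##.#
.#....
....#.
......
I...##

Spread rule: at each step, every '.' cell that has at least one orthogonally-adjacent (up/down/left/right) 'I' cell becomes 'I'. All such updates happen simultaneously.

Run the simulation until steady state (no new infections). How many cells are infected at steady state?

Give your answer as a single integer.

Answer: 35

Derivation:
Step 0 (initial): 3 infected
Step 1: +6 new -> 9 infected
Step 2: +9 new -> 18 infected
Step 3: +7 new -> 25 infected
Step 4: +3 new -> 28 infected
Step 5: +5 new -> 33 infected
Step 6: +2 new -> 35 infected
Step 7: +0 new -> 35 infected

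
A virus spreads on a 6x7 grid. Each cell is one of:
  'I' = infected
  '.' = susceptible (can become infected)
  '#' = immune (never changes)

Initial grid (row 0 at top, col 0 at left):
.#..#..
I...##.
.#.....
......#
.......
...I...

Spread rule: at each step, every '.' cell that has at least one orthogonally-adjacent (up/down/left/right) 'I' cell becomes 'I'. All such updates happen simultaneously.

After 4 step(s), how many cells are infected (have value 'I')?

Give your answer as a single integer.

Step 0 (initial): 2 infected
Step 1: +6 new -> 8 infected
Step 2: +7 new -> 15 infected
Step 3: +12 new -> 27 infected
Step 4: +4 new -> 31 infected

Answer: 31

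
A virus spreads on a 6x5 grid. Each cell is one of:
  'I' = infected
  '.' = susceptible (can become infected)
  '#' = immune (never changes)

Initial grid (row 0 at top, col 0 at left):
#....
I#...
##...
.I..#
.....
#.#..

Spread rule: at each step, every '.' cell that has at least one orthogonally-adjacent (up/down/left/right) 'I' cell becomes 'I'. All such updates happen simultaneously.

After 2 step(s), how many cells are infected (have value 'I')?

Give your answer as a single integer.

Step 0 (initial): 2 infected
Step 1: +3 new -> 5 infected
Step 2: +5 new -> 10 infected

Answer: 10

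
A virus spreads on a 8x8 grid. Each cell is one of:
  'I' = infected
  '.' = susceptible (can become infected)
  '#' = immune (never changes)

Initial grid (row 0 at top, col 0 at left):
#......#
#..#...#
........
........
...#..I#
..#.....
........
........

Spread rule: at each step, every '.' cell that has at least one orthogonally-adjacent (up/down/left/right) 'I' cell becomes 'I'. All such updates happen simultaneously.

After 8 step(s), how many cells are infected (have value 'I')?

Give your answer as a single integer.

Step 0 (initial): 1 infected
Step 1: +3 new -> 4 infected
Step 2: +7 new -> 11 infected
Step 3: +8 new -> 19 infected
Step 4: +8 new -> 27 infected
Step 5: +6 new -> 33 infected
Step 6: +6 new -> 39 infected
Step 7: +7 new -> 46 infected
Step 8: +7 new -> 53 infected

Answer: 53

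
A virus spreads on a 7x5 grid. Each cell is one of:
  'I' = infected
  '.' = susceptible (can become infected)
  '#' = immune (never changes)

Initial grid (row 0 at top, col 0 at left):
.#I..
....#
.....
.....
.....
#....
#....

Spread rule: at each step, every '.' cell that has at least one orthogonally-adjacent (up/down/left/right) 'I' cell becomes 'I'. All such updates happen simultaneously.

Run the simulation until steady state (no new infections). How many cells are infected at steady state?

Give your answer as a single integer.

Step 0 (initial): 1 infected
Step 1: +2 new -> 3 infected
Step 2: +4 new -> 7 infected
Step 3: +4 new -> 11 infected
Step 4: +6 new -> 17 infected
Step 5: +5 new -> 22 infected
Step 6: +5 new -> 27 infected
Step 7: +3 new -> 30 infected
Step 8: +1 new -> 31 infected
Step 9: +0 new -> 31 infected

Answer: 31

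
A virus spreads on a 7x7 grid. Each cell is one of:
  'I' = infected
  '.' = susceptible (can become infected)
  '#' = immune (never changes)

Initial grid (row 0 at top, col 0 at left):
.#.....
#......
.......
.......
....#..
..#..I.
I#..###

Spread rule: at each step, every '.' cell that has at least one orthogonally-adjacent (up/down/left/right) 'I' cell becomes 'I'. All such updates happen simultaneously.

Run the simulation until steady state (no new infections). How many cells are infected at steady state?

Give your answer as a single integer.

Answer: 40

Derivation:
Step 0 (initial): 2 infected
Step 1: +4 new -> 6 infected
Step 2: +5 new -> 11 infected
Step 3: +7 new -> 18 infected
Step 4: +8 new -> 26 infected
Step 5: +6 new -> 32 infected
Step 6: +5 new -> 37 infected
Step 7: +2 new -> 39 infected
Step 8: +1 new -> 40 infected
Step 9: +0 new -> 40 infected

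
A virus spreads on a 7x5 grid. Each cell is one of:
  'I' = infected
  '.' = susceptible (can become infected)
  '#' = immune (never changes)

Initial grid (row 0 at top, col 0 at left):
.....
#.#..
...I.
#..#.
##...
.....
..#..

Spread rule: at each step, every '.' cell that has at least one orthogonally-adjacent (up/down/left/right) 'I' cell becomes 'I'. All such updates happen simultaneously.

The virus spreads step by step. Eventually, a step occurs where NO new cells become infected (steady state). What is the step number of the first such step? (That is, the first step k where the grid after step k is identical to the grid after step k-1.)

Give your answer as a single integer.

Answer: 8

Derivation:
Step 0 (initial): 1 infected
Step 1: +3 new -> 4 infected
Step 2: +5 new -> 9 infected
Step 3: +7 new -> 16 infected
Step 4: +4 new -> 20 infected
Step 5: +4 new -> 24 infected
Step 6: +3 new -> 27 infected
Step 7: +1 new -> 28 infected
Step 8: +0 new -> 28 infected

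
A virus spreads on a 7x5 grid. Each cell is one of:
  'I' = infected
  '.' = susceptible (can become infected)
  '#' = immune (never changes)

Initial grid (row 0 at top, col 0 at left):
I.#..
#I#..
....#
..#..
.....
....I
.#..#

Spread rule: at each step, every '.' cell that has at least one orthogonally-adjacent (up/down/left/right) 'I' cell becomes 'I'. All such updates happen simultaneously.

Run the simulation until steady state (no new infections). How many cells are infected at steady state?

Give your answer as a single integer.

Step 0 (initial): 3 infected
Step 1: +4 new -> 7 infected
Step 2: +7 new -> 14 infected
Step 3: +7 new -> 21 infected
Step 4: +3 new -> 24 infected
Step 5: +3 new -> 27 infected
Step 6: +1 new -> 28 infected
Step 7: +0 new -> 28 infected

Answer: 28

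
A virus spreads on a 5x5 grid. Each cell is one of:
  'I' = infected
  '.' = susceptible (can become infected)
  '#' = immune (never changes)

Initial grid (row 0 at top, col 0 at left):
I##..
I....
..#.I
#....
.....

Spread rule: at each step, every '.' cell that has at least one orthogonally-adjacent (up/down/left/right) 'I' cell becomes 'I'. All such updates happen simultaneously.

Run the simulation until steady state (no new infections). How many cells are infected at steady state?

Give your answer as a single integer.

Step 0 (initial): 3 infected
Step 1: +5 new -> 8 infected
Step 2: +6 new -> 14 infected
Step 3: +4 new -> 18 infected
Step 4: +2 new -> 20 infected
Step 5: +1 new -> 21 infected
Step 6: +0 new -> 21 infected

Answer: 21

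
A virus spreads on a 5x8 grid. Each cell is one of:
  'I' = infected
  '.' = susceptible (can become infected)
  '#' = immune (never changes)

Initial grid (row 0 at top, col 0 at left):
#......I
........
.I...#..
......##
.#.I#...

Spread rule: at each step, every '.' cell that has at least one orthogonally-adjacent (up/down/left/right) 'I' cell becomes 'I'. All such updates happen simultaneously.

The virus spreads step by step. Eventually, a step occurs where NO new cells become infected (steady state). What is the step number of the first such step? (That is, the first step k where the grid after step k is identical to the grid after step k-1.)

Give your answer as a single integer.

Answer: 7

Derivation:
Step 0 (initial): 3 infected
Step 1: +8 new -> 11 infected
Step 2: +10 new -> 21 infected
Step 3: +8 new -> 29 infected
Step 4: +3 new -> 32 infected
Step 5: +1 new -> 33 infected
Step 6: +1 new -> 34 infected
Step 7: +0 new -> 34 infected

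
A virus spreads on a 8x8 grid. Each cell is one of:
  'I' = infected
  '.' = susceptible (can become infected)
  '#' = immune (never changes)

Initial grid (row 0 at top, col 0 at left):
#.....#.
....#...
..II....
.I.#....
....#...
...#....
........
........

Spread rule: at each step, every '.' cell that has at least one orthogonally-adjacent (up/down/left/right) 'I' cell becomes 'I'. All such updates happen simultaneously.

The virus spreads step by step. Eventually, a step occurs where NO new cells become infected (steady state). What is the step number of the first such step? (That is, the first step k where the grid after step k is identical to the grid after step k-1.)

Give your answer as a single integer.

Answer: 10

Derivation:
Step 0 (initial): 3 infected
Step 1: +7 new -> 10 infected
Step 2: +9 new -> 19 infected
Step 3: +10 new -> 29 infected
Step 4: +8 new -> 37 infected
Step 5: +7 new -> 44 infected
Step 6: +7 new -> 51 infected
Step 7: +4 new -> 55 infected
Step 8: +2 new -> 57 infected
Step 9: +1 new -> 58 infected
Step 10: +0 new -> 58 infected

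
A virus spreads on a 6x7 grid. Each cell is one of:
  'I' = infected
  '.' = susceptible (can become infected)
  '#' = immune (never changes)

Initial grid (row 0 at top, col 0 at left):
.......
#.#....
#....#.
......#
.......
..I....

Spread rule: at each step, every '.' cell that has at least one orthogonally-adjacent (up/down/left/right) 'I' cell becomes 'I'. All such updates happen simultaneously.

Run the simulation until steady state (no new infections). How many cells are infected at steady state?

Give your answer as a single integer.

Answer: 37

Derivation:
Step 0 (initial): 1 infected
Step 1: +3 new -> 4 infected
Step 2: +5 new -> 9 infected
Step 3: +6 new -> 15 infected
Step 4: +6 new -> 21 infected
Step 5: +5 new -> 26 infected
Step 6: +3 new -> 29 infected
Step 7: +4 new -> 33 infected
Step 8: +2 new -> 35 infected
Step 9: +2 new -> 37 infected
Step 10: +0 new -> 37 infected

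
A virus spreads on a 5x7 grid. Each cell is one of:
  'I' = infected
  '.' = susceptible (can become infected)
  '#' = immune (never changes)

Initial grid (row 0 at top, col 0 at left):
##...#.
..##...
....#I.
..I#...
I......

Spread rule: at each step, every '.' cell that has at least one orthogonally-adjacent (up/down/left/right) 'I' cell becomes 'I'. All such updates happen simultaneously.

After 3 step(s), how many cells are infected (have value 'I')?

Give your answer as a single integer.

Step 0 (initial): 3 infected
Step 1: +8 new -> 11 infected
Step 2: +9 new -> 20 infected
Step 3: +6 new -> 26 infected

Answer: 26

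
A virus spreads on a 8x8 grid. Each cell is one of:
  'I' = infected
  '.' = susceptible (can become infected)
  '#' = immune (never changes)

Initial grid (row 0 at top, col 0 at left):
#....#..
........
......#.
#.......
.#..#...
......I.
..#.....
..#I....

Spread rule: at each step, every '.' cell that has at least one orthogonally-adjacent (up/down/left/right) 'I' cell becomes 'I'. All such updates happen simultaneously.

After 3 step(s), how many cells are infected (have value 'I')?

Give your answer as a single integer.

Answer: 23

Derivation:
Step 0 (initial): 2 infected
Step 1: +6 new -> 8 infected
Step 2: +10 new -> 18 infected
Step 3: +5 new -> 23 infected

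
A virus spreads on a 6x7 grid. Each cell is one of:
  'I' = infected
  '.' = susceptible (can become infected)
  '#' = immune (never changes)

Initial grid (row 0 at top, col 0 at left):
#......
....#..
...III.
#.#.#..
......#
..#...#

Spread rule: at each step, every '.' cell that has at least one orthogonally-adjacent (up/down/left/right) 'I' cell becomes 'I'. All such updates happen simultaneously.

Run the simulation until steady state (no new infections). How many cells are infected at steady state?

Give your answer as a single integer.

Answer: 34

Derivation:
Step 0 (initial): 3 infected
Step 1: +6 new -> 9 infected
Step 2: +8 new -> 17 infected
Step 3: +10 new -> 27 infected
Step 4: +4 new -> 31 infected
Step 5: +2 new -> 33 infected
Step 6: +1 new -> 34 infected
Step 7: +0 new -> 34 infected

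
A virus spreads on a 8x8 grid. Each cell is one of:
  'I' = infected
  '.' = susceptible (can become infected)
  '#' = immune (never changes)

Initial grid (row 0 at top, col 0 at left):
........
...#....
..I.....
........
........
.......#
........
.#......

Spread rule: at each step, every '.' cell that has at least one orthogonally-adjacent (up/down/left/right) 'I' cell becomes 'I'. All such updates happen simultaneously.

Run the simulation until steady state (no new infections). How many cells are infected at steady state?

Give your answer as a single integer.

Answer: 61

Derivation:
Step 0 (initial): 1 infected
Step 1: +4 new -> 5 infected
Step 2: +7 new -> 12 infected
Step 3: +10 new -> 22 infected
Step 4: +10 new -> 32 infected
Step 5: +10 new -> 42 infected
Step 6: +8 new -> 50 infected
Step 7: +6 new -> 56 infected
Step 8: +2 new -> 58 infected
Step 9: +2 new -> 60 infected
Step 10: +1 new -> 61 infected
Step 11: +0 new -> 61 infected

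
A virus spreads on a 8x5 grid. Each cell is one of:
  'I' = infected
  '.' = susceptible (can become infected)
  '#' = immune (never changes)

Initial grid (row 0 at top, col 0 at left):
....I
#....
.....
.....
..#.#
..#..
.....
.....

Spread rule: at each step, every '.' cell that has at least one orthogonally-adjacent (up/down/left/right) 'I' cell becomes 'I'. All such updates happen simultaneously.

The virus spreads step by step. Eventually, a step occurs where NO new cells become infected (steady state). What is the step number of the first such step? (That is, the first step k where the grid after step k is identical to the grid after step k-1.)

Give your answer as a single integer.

Answer: 12

Derivation:
Step 0 (initial): 1 infected
Step 1: +2 new -> 3 infected
Step 2: +3 new -> 6 infected
Step 3: +4 new -> 10 infected
Step 4: +4 new -> 14 infected
Step 5: +3 new -> 17 infected
Step 6: +3 new -> 20 infected
Step 7: +4 new -> 24 infected
Step 8: +5 new -> 29 infected
Step 9: +4 new -> 33 infected
Step 10: +2 new -> 35 infected
Step 11: +1 new -> 36 infected
Step 12: +0 new -> 36 infected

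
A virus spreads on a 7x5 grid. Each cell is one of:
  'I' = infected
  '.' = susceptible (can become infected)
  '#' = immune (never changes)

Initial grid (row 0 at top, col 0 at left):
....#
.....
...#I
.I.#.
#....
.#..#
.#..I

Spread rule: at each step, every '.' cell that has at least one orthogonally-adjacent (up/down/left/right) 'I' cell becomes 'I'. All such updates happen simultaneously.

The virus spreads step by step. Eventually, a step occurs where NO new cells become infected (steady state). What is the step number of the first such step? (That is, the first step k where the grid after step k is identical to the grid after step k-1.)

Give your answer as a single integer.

Answer: 5

Derivation:
Step 0 (initial): 3 infected
Step 1: +7 new -> 10 infected
Step 2: +8 new -> 18 infected
Step 3: +6 new -> 24 infected
Step 4: +2 new -> 26 infected
Step 5: +0 new -> 26 infected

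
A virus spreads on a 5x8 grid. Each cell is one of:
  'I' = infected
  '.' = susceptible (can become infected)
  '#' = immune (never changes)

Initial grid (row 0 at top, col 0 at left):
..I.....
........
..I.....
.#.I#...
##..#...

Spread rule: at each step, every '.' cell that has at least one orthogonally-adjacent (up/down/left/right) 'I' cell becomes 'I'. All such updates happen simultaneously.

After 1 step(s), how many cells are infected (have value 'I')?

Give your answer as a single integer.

Step 0 (initial): 3 infected
Step 1: +7 new -> 10 infected

Answer: 10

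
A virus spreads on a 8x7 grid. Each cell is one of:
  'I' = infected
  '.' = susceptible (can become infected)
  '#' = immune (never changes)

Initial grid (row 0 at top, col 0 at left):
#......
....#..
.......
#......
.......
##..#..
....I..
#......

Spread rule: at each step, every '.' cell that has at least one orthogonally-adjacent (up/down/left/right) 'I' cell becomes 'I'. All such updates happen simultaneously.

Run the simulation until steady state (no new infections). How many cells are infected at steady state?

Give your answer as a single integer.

Answer: 49

Derivation:
Step 0 (initial): 1 infected
Step 1: +3 new -> 4 infected
Step 2: +6 new -> 10 infected
Step 3: +7 new -> 17 infected
Step 4: +7 new -> 24 infected
Step 5: +6 new -> 30 infected
Step 6: +7 new -> 37 infected
Step 7: +5 new -> 42 infected
Step 8: +5 new -> 47 infected
Step 9: +2 new -> 49 infected
Step 10: +0 new -> 49 infected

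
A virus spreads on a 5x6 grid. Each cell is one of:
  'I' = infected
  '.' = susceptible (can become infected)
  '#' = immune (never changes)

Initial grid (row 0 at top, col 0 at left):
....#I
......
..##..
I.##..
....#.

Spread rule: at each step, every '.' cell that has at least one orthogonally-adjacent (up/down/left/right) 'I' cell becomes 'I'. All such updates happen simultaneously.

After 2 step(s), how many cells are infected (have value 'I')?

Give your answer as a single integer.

Answer: 11

Derivation:
Step 0 (initial): 2 infected
Step 1: +4 new -> 6 infected
Step 2: +5 new -> 11 infected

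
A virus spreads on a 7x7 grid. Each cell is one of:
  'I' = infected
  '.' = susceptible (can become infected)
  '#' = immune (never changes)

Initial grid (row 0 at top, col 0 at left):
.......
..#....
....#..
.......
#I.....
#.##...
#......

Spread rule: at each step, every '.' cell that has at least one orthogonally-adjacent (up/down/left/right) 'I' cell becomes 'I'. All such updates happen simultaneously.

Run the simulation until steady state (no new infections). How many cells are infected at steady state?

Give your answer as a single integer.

Answer: 42

Derivation:
Step 0 (initial): 1 infected
Step 1: +3 new -> 4 infected
Step 2: +5 new -> 9 infected
Step 3: +6 new -> 15 infected
Step 4: +7 new -> 22 infected
Step 5: +7 new -> 29 infected
Step 6: +6 new -> 35 infected
Step 7: +4 new -> 39 infected
Step 8: +2 new -> 41 infected
Step 9: +1 new -> 42 infected
Step 10: +0 new -> 42 infected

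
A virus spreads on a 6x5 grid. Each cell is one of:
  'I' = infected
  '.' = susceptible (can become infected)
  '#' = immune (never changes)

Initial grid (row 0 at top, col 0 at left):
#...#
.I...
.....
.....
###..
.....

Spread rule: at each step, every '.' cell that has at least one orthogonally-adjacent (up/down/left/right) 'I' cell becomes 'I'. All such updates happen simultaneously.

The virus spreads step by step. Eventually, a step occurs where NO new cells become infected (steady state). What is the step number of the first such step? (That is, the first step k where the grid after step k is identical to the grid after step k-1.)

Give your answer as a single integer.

Answer: 10

Derivation:
Step 0 (initial): 1 infected
Step 1: +4 new -> 5 infected
Step 2: +5 new -> 10 infected
Step 3: +5 new -> 15 infected
Step 4: +2 new -> 17 infected
Step 5: +2 new -> 19 infected
Step 6: +2 new -> 21 infected
Step 7: +2 new -> 23 infected
Step 8: +1 new -> 24 infected
Step 9: +1 new -> 25 infected
Step 10: +0 new -> 25 infected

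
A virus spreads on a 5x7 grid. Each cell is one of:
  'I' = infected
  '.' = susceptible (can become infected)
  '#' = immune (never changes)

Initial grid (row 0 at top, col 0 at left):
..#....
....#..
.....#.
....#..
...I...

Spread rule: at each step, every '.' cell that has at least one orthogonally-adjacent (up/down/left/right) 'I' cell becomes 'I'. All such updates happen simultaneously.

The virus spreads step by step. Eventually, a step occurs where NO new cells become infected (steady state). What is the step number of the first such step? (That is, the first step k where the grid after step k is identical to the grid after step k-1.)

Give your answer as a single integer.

Answer: 8

Derivation:
Step 0 (initial): 1 infected
Step 1: +3 new -> 4 infected
Step 2: +4 new -> 8 infected
Step 3: +7 new -> 15 infected
Step 4: +5 new -> 20 infected
Step 5: +4 new -> 24 infected
Step 6: +4 new -> 28 infected
Step 7: +3 new -> 31 infected
Step 8: +0 new -> 31 infected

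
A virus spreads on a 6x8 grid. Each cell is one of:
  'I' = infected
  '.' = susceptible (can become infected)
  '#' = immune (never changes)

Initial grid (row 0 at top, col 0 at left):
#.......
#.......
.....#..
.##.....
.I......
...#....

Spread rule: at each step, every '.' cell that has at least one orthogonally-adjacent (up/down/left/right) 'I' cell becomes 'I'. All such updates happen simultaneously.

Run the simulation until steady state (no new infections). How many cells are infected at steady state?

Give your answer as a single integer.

Answer: 42

Derivation:
Step 0 (initial): 1 infected
Step 1: +3 new -> 4 infected
Step 2: +4 new -> 8 infected
Step 3: +3 new -> 11 infected
Step 4: +5 new -> 16 infected
Step 5: +7 new -> 23 infected
Step 6: +7 new -> 30 infected
Step 7: +6 new -> 36 infected
Step 8: +3 new -> 39 infected
Step 9: +2 new -> 41 infected
Step 10: +1 new -> 42 infected
Step 11: +0 new -> 42 infected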